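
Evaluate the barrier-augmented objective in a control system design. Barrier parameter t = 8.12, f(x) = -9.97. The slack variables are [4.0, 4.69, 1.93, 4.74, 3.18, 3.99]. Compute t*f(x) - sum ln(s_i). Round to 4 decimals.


Step 1: Compute log-barrier.
ln values: [1.3863, 1.5454, 0.6575, 1.556, 1.1569, 1.3838]
phi = -(1.3863 + 1.5454 + 0.6575 + 1.556 + 1.1569 + 1.3838) = -7.686
Step 2: Compute augmented objective.
t*f(x) = 8.12*-9.97 = -80.9564
Total = -80.9564 - 7.686 = -88.6424


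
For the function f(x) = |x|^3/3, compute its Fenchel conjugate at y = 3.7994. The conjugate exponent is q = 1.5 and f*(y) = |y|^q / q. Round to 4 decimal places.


The conjugate exponent q satisfies 1/p + 1/q = 1.
p = 3, so q = 3/(3 - 1) = 1.5
|y|^q = 3.7994^1.5 = 7.4058
f*(3.7994) = 7.4058 / 1.5 = 4.9372


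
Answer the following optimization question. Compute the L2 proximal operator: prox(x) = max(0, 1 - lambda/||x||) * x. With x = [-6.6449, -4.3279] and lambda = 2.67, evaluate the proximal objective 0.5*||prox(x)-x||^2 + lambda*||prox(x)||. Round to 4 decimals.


Step 1: Compute ||x||.
||x|| = 7.93
Step 2: Compute scaling factor.
scale = max(0, 1 - 2.67/7.93) = 0.6633
Step 3: prox(x) = [-4.4076, -2.8707]
||prox(x)|| = 5.26
Step 4: Proximal objective.
0.5*||prox-x||^2 = 3.5645
lambda*||prox|| = 14.0442
Total = 17.6087


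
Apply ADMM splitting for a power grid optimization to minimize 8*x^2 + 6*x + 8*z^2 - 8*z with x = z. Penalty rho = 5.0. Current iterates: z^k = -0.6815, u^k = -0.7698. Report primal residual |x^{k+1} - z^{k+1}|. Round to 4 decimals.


ADMM iteration with rho = 5.0, z^k = -0.6815, u^k = -0.7698
Step 1: x-update.
Minimize 8*x^2 + 6*x + (5.0/2)*(x + 0.6815 - 0.7698)^2
FOC: (2*8 + 5.0)*x = -6 + 5.0*(-0.6815 + 0.7698)
x^{k+1} = -0.2647
Step 2: z-update.
Minimize 8*z^2 - 8*z + (5.0/2)*(-0.2647 - z - 0.7698)^2
FOC: (2*8 + 5.0)*z = 8 + 5.0*(-0.2647 - 0.7698)
z^{k+1} = 0.1346
Step 3: u-update.
u^{k+1} = -0.7698 - 0.2647 - 0.1346 = -1.1691
Step 4: Primal residual = |-0.2647 - 0.1346| = 0.3993


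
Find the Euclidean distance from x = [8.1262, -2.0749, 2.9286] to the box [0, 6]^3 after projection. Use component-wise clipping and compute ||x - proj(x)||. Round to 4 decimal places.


Project each component onto [0, 6].
clip(8.1262) = 6.0, clip(-2.0749) = 0.0, clip(2.9286) = 2.9286
Projection = [6.0, 0.0, 2.9286]
Squared diffs: [4.5207, 4.3052, 0.0]
Distance = sqrt(8.8259) = 2.9708


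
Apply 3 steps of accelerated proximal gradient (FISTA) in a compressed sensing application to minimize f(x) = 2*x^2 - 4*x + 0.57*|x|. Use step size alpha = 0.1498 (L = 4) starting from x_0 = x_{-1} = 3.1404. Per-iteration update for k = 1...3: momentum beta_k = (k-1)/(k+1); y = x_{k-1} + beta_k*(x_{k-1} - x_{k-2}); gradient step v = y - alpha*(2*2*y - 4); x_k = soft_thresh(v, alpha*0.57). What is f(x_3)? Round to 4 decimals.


FISTA on f(x) = 2*x^2 - 4*x + 0.57*|x|
L = 4, alpha = 0.1498
Iteration 1: beta = 0.0, y = 3.1404 + 0.0*(3.1404 - 3.1404) = 3.1404
  grad(y) = 8.5616, v = y - alpha*grad = 1.8579
  prox(v) = soft_thresh(1.8579, 0.0854) = 1.7725
Iteration 2: beta = 0.3333, y = 1.7725 + 0.3333*(1.7725 - 3.1404) = 1.3165
  grad(y) = 1.2661, v = y - alpha*grad = 1.1269
  prox(v) = soft_thresh(1.1269, 0.0854) = 1.0415
Iteration 3: beta = 0.5, y = 1.0415 + 0.5*(1.0415 - 1.7725) = 0.676
  grad(y) = -1.2961, v = y - alpha*grad = 0.8701
  prox(v) = soft_thresh(0.8701, 0.0854) = 0.7847
f(x_3) = 2*0.7847^2 - 4*0.7847 + 0.57*|0.7847| = -1.46


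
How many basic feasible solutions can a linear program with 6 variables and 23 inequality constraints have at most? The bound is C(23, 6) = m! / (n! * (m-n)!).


Each vertex corresponds to some choice of n active constraints out of m, so the number of vertices is at most C(m, n) = m! / (n!(m-n)!).
m = 23, n = 6
Numerator: 23 * 22 * 21 * 20 * 19 * 18
Denominator: 6! = 720
C(23, 6) = 100947


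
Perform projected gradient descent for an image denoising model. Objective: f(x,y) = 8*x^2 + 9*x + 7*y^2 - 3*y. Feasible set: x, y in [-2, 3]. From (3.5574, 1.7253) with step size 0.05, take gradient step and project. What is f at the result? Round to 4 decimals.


Step 1: Compute gradient at (3.5574, 1.7253).
grad_x = 2*8*3.5574 + 9 = 65.9184
grad_y = 2*7*1.7253 - 3 = 21.1542
Step 2: Gradient step.
x_raw = 3.5574 - 0.05*65.9184 = 0.2615
y_raw = 1.7253 - 0.05*21.1542 = 0.6676
Step 3: Project onto [-2, 3].
x_proj = clip(0.2615) = 0.2615
y_proj = clip(0.6676) = 0.6676
Step 4: Evaluate f.
f(0.2615, 0.6676) = 4.0173


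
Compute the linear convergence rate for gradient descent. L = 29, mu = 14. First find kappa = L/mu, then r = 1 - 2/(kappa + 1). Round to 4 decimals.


Step 1: Compute the condition number.
kappa = L/mu = 29/14 = 2.0714
Step 2: Compute the convergence rate.
r = 1 - 2/(kappa + 1) = 1 - 2*mu/(L + mu) = (L - mu)/(L + mu) = 15/43 = 0.3488


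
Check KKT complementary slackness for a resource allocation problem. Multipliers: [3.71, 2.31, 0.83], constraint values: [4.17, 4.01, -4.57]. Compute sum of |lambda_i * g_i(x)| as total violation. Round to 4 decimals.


KKT complementary slackness check:
lambda_1 * g_1 = 3.71 * 4.17 = 15.4707
lambda_2 * g_2 = 2.31 * 4.01 = 9.2631
lambda_3 * g_3 = 0.83 * -4.57 = -3.7931
Total violation = 15.4707 + 9.2631 + 3.7931 = 28.5269


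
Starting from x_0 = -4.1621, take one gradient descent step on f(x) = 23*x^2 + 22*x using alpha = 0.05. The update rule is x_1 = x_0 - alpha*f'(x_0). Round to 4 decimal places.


We compute the gradient at x_0 and apply the update.
f'(x) = 46*x + 22
f'(-4.1621) = 46*-4.1621 + 22 = -169.4566
x_1 = -4.1621 - 0.05*-169.4566 = 4.3107


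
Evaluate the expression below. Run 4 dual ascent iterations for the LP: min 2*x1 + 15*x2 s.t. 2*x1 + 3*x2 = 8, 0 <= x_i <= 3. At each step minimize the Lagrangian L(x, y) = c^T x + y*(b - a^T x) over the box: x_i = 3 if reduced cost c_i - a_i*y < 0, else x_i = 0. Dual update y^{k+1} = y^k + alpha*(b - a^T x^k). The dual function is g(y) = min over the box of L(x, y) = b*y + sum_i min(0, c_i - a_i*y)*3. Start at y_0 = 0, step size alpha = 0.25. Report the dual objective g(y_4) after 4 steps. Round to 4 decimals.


Dual ascent for LP: min 2*x1 + 15*x2, 2*x1 + 3*x2 = 8, 0 <= x_i <= 3
Step 1: y^k = 0.0, reduced costs: (2.0, 15.0)
  x^k = (0.0, 0.0), subgradient = b - a^T x = 8.0
  y^{k+1} = 0.0 + 0.25*8.0 = 2.0
Step 2: y^k = 2.0, reduced costs: (-2.0, 9.0)
  x^k = (3.0, 0.0), subgradient = b - a^T x = 2.0
  y^{k+1} = 2.0 + 0.25*2.0 = 2.5
Step 3: y^k = 2.5, reduced costs: (-3.0, 7.5)
  x^k = (3.0, 0.0), subgradient = b - a^T x = 2.0
  y^{k+1} = 2.5 + 0.25*2.0 = 3.0
Step 4: y^k = 3.0, reduced costs: (-4.0, 6.0)
  x^k = (3.0, 0.0), subgradient = b - a^T x = 2.0
  y^{k+1} = 3.0 + 0.25*2.0 = 3.5
Dual objective at y_4 = 3.5: reduced costs (-5.0, 4.5), box minimizer x = (3.0, 0.0)
g(y_4) = b*y + (c1 - a1*y)*x1 + (c2 - a2*y)*x2 = 8*3.5 + (-5.0)*3.0 + 4.5*0.0 = 28.0 - 15.0 + 0.0 = 13.0


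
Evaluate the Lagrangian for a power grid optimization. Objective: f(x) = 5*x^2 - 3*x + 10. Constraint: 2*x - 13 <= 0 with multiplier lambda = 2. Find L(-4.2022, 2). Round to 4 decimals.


Step 1: Evaluate f(x).
f(-4.2022) = 5*(-4.2022)^2 - 3*(-4.2022) + 10 = 110.899
Step 2: Evaluate g(x).
g(-4.2022) = 2*-4.2022 - 13 = -21.4044
Step 3: Compute Lagrangian.
L = 110.899 + 2*-21.4044 = 68.0902


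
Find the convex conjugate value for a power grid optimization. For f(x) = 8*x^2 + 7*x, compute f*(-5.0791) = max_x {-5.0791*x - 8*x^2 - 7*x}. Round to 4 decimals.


f*(y) = sup_x {y*x - a*x^2 - b*x} = sup_x {(y-b)*x - a*x^2}
FOC: (y - b) - 2a*x = 0 => x* = (y - b)/(2a)
x* = (-5.0791 - 7)/(2*8) = -0.7549
f*(-5.0791) = (y-b)^2/(4a) = (-5.0791 - 7)^2/(4*8)
= 145.9047/32 = 4.5595


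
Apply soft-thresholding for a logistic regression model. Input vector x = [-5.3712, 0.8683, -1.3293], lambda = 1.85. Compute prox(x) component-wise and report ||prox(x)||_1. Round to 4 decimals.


Soft-thresholding with lambda = 1.85:
prox(-5.3712) = sign(-5.3712)*max(|-5.3712| - 1.85, 0) = -3.5212
prox(0.8683) = sign(0.8683)*max(|0.8683| - 1.85, 0) = 0.0
prox(-1.3293) = sign(-1.3293)*max(|-1.3293| - 1.85, 0) = 0.0
prox(x) = [-3.5212, 0.0, 0.0]
||prox(x)||_1 = 3.5212 + 0.0 + 0.0 = 3.5212


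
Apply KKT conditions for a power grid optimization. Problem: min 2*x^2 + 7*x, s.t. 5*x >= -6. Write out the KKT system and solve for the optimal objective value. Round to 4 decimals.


Step 1: Try lambda = 0 (constraint inactive).
x_unc = -7/(2*2) = -1.75
Check: 5*-1.75 = -8.75 < -6 -- violated!
Step 2: Constraint must be active: 5*x = -6
x* = -6/5 = -1.2
lambda = (2*2*(-1.2) + 7)/5 = 0.44
Step 3: Compute optimal value.
f(x*) = 2*(-1.2)^2 + 7*(-1.2) = -5.52


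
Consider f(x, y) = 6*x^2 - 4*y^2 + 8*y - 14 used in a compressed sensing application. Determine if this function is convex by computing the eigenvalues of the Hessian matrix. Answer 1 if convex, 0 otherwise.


The Hessian of f(x,y) = 6*x^2 - 4*y^2 + 8*y - 14 is:
H = [[12, 0], [0, -8]]
Trace = 12 - 8 = 4
Determinant = 12*-8 - (0)^2 = -96
Discriminant = (4)^2 - 4*-96 = 400.0
Eigenvalues: lambda_1 = -8.0, lambda_2 = 12.0
The function is not convex.

0


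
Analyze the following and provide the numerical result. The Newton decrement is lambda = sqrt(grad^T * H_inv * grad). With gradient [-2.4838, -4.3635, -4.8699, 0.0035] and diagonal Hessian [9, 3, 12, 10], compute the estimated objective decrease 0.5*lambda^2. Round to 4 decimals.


Step 1: H is diagonal, so H^(-1) * g = [-0.276, -1.4545, -0.4058, 0.0004].
Step 2: g^T H^(-1) g = sum_i g_i^2 / H_ii
  = (-2.4838)^2/9 + (-4.3635)^2/3 + (-4.8699)^2/12 + (0.0035)^2/10
  = 0.6855 + 6.3467 + 1.9763 + 0.0 = 9.0085
Step 3: Objective decrease = 0.5 * g^T H^(-1) g = 4.5043


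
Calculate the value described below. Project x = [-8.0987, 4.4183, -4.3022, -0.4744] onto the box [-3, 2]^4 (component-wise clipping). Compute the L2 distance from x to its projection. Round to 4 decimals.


Project each component onto [-3, 2].
clip(-8.0987) = -3.0, clip(4.4183) = 2.0, clip(-4.3022) = -3.0, clip(-0.4744) = -0.4744
Projection = [-3.0, 2.0, -3.0, -0.4744]
Squared diffs: [25.9967, 5.8482, 1.6957, 0.0]
Distance = sqrt(33.5406) = 5.7914


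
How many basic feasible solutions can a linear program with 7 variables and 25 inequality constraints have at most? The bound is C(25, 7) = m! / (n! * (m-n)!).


Each vertex corresponds to some choice of n active constraints out of m, so the number of vertices is at most C(m, n) = m! / (n!(m-n)!).
m = 25, n = 7
Numerator: 25 * 24 * 23 * 22 * 21 * 20 * 19
Denominator: 7! = 5040
C(25, 7) = 480700


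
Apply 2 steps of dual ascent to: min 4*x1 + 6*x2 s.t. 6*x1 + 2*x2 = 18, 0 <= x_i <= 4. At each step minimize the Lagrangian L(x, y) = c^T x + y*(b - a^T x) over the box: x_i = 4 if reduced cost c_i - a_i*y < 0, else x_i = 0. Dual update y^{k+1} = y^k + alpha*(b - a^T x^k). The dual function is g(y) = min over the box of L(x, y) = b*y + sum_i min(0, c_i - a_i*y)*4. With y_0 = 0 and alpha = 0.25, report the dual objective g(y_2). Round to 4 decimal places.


Dual ascent for LP: min 4*x1 + 6*x2, 6*x1 + 2*x2 = 18, 0 <= x_i <= 4
Step 1: y^k = 0.0, reduced costs: (4.0, 6.0)
  x^k = (0.0, 0.0), subgradient = b - a^T x = 18.0
  y^{k+1} = 0.0 + 0.25*18.0 = 4.5
Step 2: y^k = 4.5, reduced costs: (-23.0, -3.0)
  x^k = (4.0, 4.0), subgradient = b - a^T x = -14.0
  y^{k+1} = 4.5 + 0.25*-14.0 = 1.0
Dual objective at y_2 = 1.0: reduced costs (-2.0, 4.0), box minimizer x = (4.0, 0.0)
g(y_2) = b*y + (c1 - a1*y)*x1 + (c2 - a2*y)*x2 = 18*1.0 + (-2.0)*4.0 + 4.0*0.0 = 18.0 - 8.0 + 0.0 = 10.0


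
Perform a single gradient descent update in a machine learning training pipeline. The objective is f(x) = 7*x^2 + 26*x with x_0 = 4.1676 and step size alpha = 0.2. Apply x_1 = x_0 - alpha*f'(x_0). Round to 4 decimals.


We compute the gradient at x_0 and apply the update.
f'(x) = 14*x + 26
f'(4.1676) = 14*4.1676 + 26 = 84.3464
x_1 = 4.1676 - 0.2*84.3464 = -12.7017


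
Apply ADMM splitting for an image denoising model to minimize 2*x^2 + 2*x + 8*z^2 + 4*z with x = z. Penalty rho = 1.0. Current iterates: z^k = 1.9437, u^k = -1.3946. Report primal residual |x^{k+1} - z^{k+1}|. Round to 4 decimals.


ADMM iteration with rho = 1.0, z^k = 1.9437, u^k = -1.3946
Step 1: x-update.
Minimize 2*x^2 + 2*x + (1.0/2)*(x - 1.9437 - 1.3946)^2
FOC: (2*2 + 1.0)*x = -2 + 1.0*(1.9437 + 1.3946)
x^{k+1} = 0.2677
Step 2: z-update.
Minimize 8*z^2 + 4*z + (1.0/2)*(0.2677 - z - 1.3946)^2
FOC: (2*8 + 1.0)*z = -4 + 1.0*(0.2677 - 1.3946)
z^{k+1} = -0.3016
Step 3: u-update.
u^{k+1} = -1.3946 + 0.2677 + 0.3016 = -0.8254
Step 4: Primal residual = |0.2677 + 0.3016| = 0.5692


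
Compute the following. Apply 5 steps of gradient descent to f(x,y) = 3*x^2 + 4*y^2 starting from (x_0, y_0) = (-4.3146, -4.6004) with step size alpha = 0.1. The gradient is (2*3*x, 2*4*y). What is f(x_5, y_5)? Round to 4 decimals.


Gradient descent on f(x,y) = 3*x^2 + 4*y^2.
Starting point: (-4.3146, -4.6004), alpha = 0.1
Step 1: grad_x = 2*3*-4.3146 = -25.8876, grad_y = 2*4*-4.6004 = -36.8032
  x_1 = -4.3146 - 0.1*-25.8876 = -1.7258
  y_1 = -4.6004 - 0.1*-36.8032 = -0.9201
Step 2: grad_x = 2*3*-1.7258 = -10.355, grad_y = 2*4*-0.9201 = -7.3606
  x_2 = -1.7258 - 0.1*-10.355 = -0.6903
  y_2 = -0.9201 - 0.1*-7.3606 = -0.184
Step 3: grad_x = 2*3*-0.6903 = -4.142, grad_y = 2*4*-0.184 = -1.4721
  x_3 = -0.6903 - 0.1*-4.142 = -0.2761
  y_3 = -0.184 - 0.1*-1.4721 = -0.0368
Step 4: grad_x = 2*3*-0.2761 = -1.6568, grad_y = 2*4*-0.0368 = -0.2944
  x_4 = -0.2761 - 0.1*-1.6568 = -0.1105
  y_4 = -0.0368 - 0.1*-0.2944 = -0.0074
Step 5: grad_x = 2*3*-0.1105 = -0.6627, grad_y = 2*4*-0.0074 = -0.0589
  x_5 = -0.1105 - 0.1*-0.6627 = -0.0442
  y_5 = -0.0074 - 0.1*-0.0589 = -0.0015
f(-0.0442, -0.0015) = 3*(-0.0442)^2 + 4*(-0.0015)^2 = 0.0059


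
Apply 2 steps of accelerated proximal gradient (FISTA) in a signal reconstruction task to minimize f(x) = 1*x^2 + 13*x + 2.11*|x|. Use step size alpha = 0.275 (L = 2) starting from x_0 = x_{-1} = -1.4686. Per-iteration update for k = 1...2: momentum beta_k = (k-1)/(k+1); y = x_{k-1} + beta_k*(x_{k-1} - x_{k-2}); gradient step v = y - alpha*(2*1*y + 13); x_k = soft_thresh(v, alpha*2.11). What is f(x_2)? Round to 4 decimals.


FISTA on f(x) = 1*x^2 + 13*x + 2.11*|x|
L = 2, alpha = 0.275
Iteration 1: beta = 0.0, y = -1.4686 + 0.0*(-1.4686 + 1.4686) = -1.4686
  grad(y) = 10.0628, v = y - alpha*grad = -4.2359
  prox(v) = soft_thresh(-4.2359, 0.5803) = -3.6556
Iteration 2: beta = 0.3333, y = -3.6556 + 0.3333*(-3.6556 + 1.4686) = -4.3846
  grad(y) = 4.2307, v = y - alpha*grad = -5.5481
  prox(v) = soft_thresh(-5.5481, 0.5803) = -4.9678
f(x_2) = 1*(-4.9678)^2 + 13*(-4.9678) + 2.11*|-4.9678| = -29.4203


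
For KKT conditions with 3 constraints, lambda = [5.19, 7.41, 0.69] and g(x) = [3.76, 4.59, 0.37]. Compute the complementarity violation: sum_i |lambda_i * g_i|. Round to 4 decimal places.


KKT complementary slackness check:
lambda_1 * g_1 = 5.19 * 3.76 = 19.5144
lambda_2 * g_2 = 7.41 * 4.59 = 34.0119
lambda_3 * g_3 = 0.69 * 0.37 = 0.2553
Total violation = 19.5144 + 34.0119 + 0.2553 = 53.7816


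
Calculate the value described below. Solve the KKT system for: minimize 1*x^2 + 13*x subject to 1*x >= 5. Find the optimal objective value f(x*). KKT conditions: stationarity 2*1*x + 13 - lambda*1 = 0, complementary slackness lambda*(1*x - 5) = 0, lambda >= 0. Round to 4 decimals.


Step 1: Try lambda = 0 (constraint inactive).
x_unc = -13/(2*1) = -6.5
Check: 1*-6.5 = -6.5 < 5 -- violated!
Step 2: Constraint must be active: 1*x = 5
x* = 5/1 = 5.0
lambda = (2*1*5.0 + 13)/1 = 23.0
Step 3: Compute optimal value.
f(x*) = 1*5.0^2 + 13*5.0 = 90.0


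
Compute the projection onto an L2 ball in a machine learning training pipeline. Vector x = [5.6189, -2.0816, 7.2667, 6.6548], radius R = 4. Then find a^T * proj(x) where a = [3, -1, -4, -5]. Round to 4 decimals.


Step 1: Compute ||x|| (intermediates to 6 decimals).
||x|| = sqrt(5.6189^2 + (-2.0816)^2 + 7.2667^2 + 6.6548^2) = 11.532406
Step 2: Project.
Since ||x|| > R, scale = R/||x|| = 4/11.532406 = 0.346849, proj(x) = scale * x
proj(x) = [1.94891, -0.722001, 2.520448, 2.308211]
Step 3: Dot product.
a^T * proj(x) = 3*1.94891 - 1*(-0.722001) - 4*2.520448 - 5*2.308211 = -15.0541


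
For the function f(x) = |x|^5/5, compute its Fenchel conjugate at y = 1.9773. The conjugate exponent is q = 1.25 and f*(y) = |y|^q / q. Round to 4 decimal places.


The conjugate exponent q satisfies 1/p + 1/q = 1.
p = 5, so q = 5/(5 - 1) = 1.25
|y|^q = 1.9773^1.25 = 2.3447
f*(1.9773) = 2.3447 / 1.25 = 1.8758


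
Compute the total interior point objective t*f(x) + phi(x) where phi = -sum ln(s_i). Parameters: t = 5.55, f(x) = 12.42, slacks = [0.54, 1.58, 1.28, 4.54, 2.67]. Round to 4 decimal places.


Step 1: Compute log-barrier.
ln values: [-0.6162, 0.4574, 0.2469, 1.5129, 0.9821]
phi = -(-0.6162 + 0.4574 + 0.2469 + 1.5129 + 0.9821) = -2.5831
Step 2: Compute augmented objective.
t*f(x) = 5.55*12.42 = 68.931
Total = 68.931 - 2.5831 = 66.3479


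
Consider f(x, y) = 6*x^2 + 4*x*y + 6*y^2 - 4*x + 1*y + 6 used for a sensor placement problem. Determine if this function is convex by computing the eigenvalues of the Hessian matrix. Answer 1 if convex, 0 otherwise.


The Hessian of f(x,y) = 6*x^2 + 4*x*y + 6*y^2 - 4*x + 1*y + 6 is:
H = [[12, 4], [4, 12]]
Trace = 12 + 12 = 24
Determinant = 12*12 - (4)^2 = 128
Discriminant = (24)^2 - 4*128 = 64.0
Eigenvalues: lambda_1 = 8.0, lambda_2 = 16.0
The function is convex.

1


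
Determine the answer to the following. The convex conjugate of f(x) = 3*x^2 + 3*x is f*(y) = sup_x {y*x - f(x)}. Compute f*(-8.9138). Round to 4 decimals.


f*(y) = sup_x {y*x - a*x^2 - b*x} = sup_x {(y-b)*x - a*x^2}
FOC: (y - b) - 2a*x = 0 => x* = (y - b)/(2a)
x* = (-8.9138 - 3)/(2*3) = -1.9856
f*(-8.9138) = (y-b)^2/(4a) = (-8.9138 - 3)^2/(4*3)
= 141.9386/12 = 11.8282


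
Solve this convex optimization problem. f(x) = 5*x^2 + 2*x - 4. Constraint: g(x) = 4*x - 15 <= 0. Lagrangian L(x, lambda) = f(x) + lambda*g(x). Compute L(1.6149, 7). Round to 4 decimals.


Step 1: Evaluate f(x).
f(1.6149) = 5*1.6149^2 + 2*1.6149 - 4 = 12.2693
Step 2: Evaluate g(x).
g(1.6149) = 4*1.6149 - 15 = -8.5404
Step 3: Compute Lagrangian.
L = 12.2693 + 7*-8.5404 = -47.5135


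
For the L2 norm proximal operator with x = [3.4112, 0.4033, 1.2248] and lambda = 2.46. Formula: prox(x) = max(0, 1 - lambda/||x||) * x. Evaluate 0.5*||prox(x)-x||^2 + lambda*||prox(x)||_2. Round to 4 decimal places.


Step 1: Compute ||x||.
||x|| = 3.6468
Step 2: Compute scaling factor.
scale = max(0, 1 - 2.46/3.6468) = 0.3254
Step 3: prox(x) = [1.1101, 0.1312, 0.3986]
||prox(x)|| = 1.1868
Step 4: Proximal objective.
0.5*||prox-x||^2 = 3.0258
lambda*||prox|| = 2.9195
Total = 5.9453


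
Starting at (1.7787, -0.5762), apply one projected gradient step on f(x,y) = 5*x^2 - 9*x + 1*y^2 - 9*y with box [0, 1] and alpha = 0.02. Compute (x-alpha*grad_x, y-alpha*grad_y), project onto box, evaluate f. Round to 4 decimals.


Step 1: Compute gradient at (1.7787, -0.5762).
grad_x = 2*5*1.7787 - 9 = 8.787
grad_y = 2*1*-0.5762 - 9 = -10.1524
Step 2: Gradient step.
x_raw = 1.7787 - 0.02*8.787 = 1.603
y_raw = -0.5762 - 0.02*-10.1524 = -0.3732
Step 3: Project onto [0, 1].
x_proj = clip(1.603) = 1.0
y_proj = clip(-0.3732) = 0.0
Step 4: Evaluate f.
f(1.0, 0.0) = -4.0


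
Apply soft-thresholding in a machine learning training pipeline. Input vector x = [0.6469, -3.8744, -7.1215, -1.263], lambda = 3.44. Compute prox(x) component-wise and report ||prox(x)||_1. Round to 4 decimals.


Soft-thresholding with lambda = 3.44:
prox(0.6469) = sign(0.6469)*max(|0.6469| - 3.44, 0) = 0.0
prox(-3.8744) = sign(-3.8744)*max(|-3.8744| - 3.44, 0) = -0.4344
prox(-7.1215) = sign(-7.1215)*max(|-7.1215| - 3.44, 0) = -3.6815
prox(-1.263) = sign(-1.263)*max(|-1.263| - 3.44, 0) = 0.0
prox(x) = [0.0, -0.4344, -3.6815, 0.0]
||prox(x)||_1 = 0.0 + 0.4344 + 3.6815 + 0.0 = 4.1159


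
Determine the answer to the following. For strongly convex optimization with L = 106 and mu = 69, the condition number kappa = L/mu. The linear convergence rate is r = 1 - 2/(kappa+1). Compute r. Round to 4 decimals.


Step 1: Compute the condition number.
kappa = L/mu = 106/69 = 1.5362
Step 2: Compute the convergence rate.
r = 1 - 2/(kappa + 1) = 1 - 2*mu/(L + mu) = (L - mu)/(L + mu) = 37/175 = 0.2114


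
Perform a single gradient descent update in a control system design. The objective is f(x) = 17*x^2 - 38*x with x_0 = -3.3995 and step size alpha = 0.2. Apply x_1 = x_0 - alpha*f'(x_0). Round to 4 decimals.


We compute the gradient at x_0 and apply the update.
f'(x) = 34*x - 38
f'(-3.3995) = 34*-3.3995 - 38 = -153.583
x_1 = -3.3995 - 0.2*-153.583 = 27.3171


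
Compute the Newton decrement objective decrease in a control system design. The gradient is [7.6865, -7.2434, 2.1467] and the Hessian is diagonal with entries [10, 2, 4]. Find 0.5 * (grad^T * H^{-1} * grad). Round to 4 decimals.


Step 1: H is diagonal, so H^(-1) * g = [0.7687, -3.6217, 0.5367].
Step 2: g^T H^(-1) g = sum_i g_i^2 / H_ii
  = (7.6865)^2/10 + (-7.2434)^2/2 + (2.1467)^2/4
  = 5.9082 + 26.2334 + 1.1521 = 33.2937
Step 3: Objective decrease = 0.5 * g^T H^(-1) g = 16.6469


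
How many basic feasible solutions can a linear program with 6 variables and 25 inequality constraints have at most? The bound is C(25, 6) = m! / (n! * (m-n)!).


Each vertex corresponds to some choice of n active constraints out of m, so the number of vertices is at most C(m, n) = m! / (n!(m-n)!).
m = 25, n = 6
Numerator: 25 * 24 * 23 * 22 * 21 * 20
Denominator: 6! = 720
C(25, 6) = 177100


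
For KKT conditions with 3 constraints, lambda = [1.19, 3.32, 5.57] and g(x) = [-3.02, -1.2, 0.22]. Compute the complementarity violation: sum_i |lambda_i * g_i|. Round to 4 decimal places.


KKT complementary slackness check:
lambda_1 * g_1 = 1.19 * -3.02 = -3.5938
lambda_2 * g_2 = 3.32 * -1.2 = -3.984
lambda_3 * g_3 = 5.57 * 0.22 = 1.2254
Total violation = 3.5938 + 3.984 + 1.2254 = 8.8032


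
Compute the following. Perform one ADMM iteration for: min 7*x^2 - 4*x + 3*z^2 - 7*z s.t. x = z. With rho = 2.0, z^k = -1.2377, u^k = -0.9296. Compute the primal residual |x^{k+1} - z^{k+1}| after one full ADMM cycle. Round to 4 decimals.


ADMM iteration with rho = 2.0, z^k = -1.2377, u^k = -0.9296
Step 1: x-update.
Minimize 7*x^2 - 4*x + (2.0/2)*(x + 1.2377 - 0.9296)^2
FOC: (2*7 + 2.0)*x = 4 + 2.0*(-1.2377 + 0.9296)
x^{k+1} = 0.2115
Step 2: z-update.
Minimize 3*z^2 - 7*z + (2.0/2)*(0.2115 - z - 0.9296)^2
FOC: (2*3 + 2.0)*z = 7 + 2.0*(0.2115 - 0.9296)
z^{k+1} = 0.6955
Step 3: u-update.
u^{k+1} = -0.9296 + 0.2115 - 0.6955 = -1.4136
Step 4: Primal residual = |0.2115 - 0.6955| = 0.484


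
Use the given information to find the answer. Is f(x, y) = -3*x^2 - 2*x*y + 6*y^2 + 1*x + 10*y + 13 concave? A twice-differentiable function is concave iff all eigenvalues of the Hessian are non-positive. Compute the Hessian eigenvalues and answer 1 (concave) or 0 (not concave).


The Hessian of f(x,y) = -3*x^2 - 2*x*y + 6*y^2 + 1*x + 10*y + 13 is:
H = [[-6, -2], [-2, 12]]
Trace = -6 + 12 = 6
Determinant = -6*12 - (-2)^2 = -76
Discriminant = (6)^2 - 4*-76 = 340.0
Eigenvalues: lambda_1 = -6.2195, lambda_2 = 12.2195
The function is not concave.

0


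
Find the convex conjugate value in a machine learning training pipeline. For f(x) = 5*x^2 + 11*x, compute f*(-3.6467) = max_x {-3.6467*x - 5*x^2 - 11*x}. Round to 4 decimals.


f*(y) = sup_x {y*x - a*x^2 - b*x} = sup_x {(y-b)*x - a*x^2}
FOC: (y - b) - 2a*x = 0 => x* = (y - b)/(2a)
x* = (-3.6467 - 11)/(2*5) = -1.4647
f*(-3.6467) = (y-b)^2/(4a) = (-3.6467 - 11)^2/(4*5)
= 214.5258/20 = 10.7263


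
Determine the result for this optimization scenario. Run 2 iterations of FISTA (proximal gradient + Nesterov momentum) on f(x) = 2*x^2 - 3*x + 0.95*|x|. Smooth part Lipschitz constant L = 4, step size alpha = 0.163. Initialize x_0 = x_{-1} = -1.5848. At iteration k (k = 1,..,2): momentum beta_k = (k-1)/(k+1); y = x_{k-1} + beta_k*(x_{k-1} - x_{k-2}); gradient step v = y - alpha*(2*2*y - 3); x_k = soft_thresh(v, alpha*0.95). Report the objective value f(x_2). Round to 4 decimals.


FISTA on f(x) = 2*x^2 - 3*x + 0.95*|x|
L = 4, alpha = 0.163
Iteration 1: beta = 0.0, y = -1.5848 + 0.0*(-1.5848 + 1.5848) = -1.5848
  grad(y) = -9.3392, v = y - alpha*grad = -0.0625
  prox(v) = soft_thresh(-0.0625, 0.1549) = 0.0
Iteration 2: beta = 0.3333, y = 0.0 + 0.3333*(0.0 + 1.5848) = 0.5283
  grad(y) = -0.8869, v = y - alpha*grad = 0.6728
  prox(v) = soft_thresh(0.6728, 0.1549) = 0.518
f(x_2) = 2*0.518^2 - 3*0.518 + 0.95*|0.518| = -0.5253


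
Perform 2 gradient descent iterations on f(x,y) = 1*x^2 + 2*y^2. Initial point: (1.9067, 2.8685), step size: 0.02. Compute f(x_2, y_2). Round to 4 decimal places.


Gradient descent on f(x,y) = 1*x^2 + 2*y^2.
Starting point: (1.9067, 2.8685), alpha = 0.02
Step 1: grad_x = 2*1*1.9067 = 3.8134, grad_y = 2*2*2.8685 = 11.474
  x_1 = 1.9067 - 0.02*3.8134 = 1.8304
  y_1 = 2.8685 - 0.02*11.474 = 2.639
Step 2: grad_x = 2*1*1.8304 = 3.6609, grad_y = 2*2*2.639 = 10.5561
  x_2 = 1.8304 - 0.02*3.6609 = 1.7572
  y_2 = 2.639 - 0.02*10.5561 = 2.4279
f(1.7572, 2.4279) = 1*1.7572^2 + 2*2.4279^2 = 14.8772


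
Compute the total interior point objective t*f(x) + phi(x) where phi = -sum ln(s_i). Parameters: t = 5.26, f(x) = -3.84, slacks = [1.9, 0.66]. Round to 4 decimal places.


Step 1: Compute log-barrier.
ln values: [0.6419, -0.4155]
phi = -(0.6419 - 0.4155) = -0.2263
Step 2: Compute augmented objective.
t*f(x) = 5.26*-3.84 = -20.1984
Total = -20.1984 - 0.2263 = -20.4247


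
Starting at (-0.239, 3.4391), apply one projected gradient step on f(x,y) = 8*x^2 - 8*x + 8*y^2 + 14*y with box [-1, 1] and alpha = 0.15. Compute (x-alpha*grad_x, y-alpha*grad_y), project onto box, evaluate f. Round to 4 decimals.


Step 1: Compute gradient at (-0.239, 3.4391).
grad_x = 2*8*-0.239 - 8 = -11.824
grad_y = 2*8*3.4391 + 14 = 69.0256
Step 2: Gradient step.
x_raw = -0.239 - 0.15*-11.824 = 1.5346
y_raw = 3.4391 - 0.15*69.0256 = -6.9147
Step 3: Project onto [-1, 1].
x_proj = clip(1.5346) = 1.0
y_proj = clip(-6.9147) = -1.0
Step 4: Evaluate f.
f(1.0, -1.0) = -6.0


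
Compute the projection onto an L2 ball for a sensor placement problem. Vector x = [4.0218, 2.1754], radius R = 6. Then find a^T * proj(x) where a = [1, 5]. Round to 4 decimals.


Step 1: Compute ||x|| (intermediates to 6 decimals).
||x|| = sqrt(4.0218^2 + 2.1754^2) = 4.572444
Step 2: Project.
Since ||x|| <= R, proj = x (no scaling needed).
proj(x) = [4.0218, 2.1754]
Step 3: Dot product.
a^T * proj(x) = 1*4.0218 + 5*2.1754 = 14.8988


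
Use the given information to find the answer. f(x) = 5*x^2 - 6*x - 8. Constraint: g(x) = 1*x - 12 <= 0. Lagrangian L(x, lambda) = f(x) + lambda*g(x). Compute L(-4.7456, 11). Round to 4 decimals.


Step 1: Evaluate f(x).
f(-4.7456) = 5*(-4.7456)^2 - 6*(-4.7456) - 8 = 133.0772
Step 2: Evaluate g(x).
g(-4.7456) = 1*-4.7456 - 12 = -16.7456
Step 3: Compute Lagrangian.
L = 133.0772 + 11*-16.7456 = -51.1244


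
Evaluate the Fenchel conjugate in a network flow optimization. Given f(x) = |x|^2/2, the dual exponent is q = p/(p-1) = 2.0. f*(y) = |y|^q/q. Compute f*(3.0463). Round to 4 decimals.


The conjugate exponent q satisfies 1/p + 1/q = 1.
p = 2, so q = 2/(2 - 1) = 2.0
|y|^q = 3.0463^2.0 = 9.2799
f*(3.0463) = 9.2799 / 2.0 = 4.64


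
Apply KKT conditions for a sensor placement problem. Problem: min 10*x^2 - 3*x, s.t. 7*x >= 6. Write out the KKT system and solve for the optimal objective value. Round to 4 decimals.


Step 1: Try lambda = 0 (constraint inactive).
x_unc = 3/(2*10) = 0.15
Check: 7*0.15 = 1.05 < 6 -- violated!
Step 2: Constraint must be active: 7*x = 6
x* = 6/7 = 0.8571 (rounded; the exact value 6/7 is used below)
lambda = (2*10*(6/7) - 3)/7 = 2.0204
Step 3: Compute optimal value.
f(x*) = 10*(6/7)^2 - 3*(6/7) = 4.7755


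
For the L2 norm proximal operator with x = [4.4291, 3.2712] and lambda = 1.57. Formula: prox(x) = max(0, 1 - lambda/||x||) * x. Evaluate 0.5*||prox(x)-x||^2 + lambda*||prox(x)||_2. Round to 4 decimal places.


Step 1: Compute ||x||.
||x|| = 5.5061
Step 2: Compute scaling factor.
scale = max(0, 1 - 1.57/5.5061) = 0.7149
Step 3: prox(x) = [3.1662, 2.3385]
||prox(x)|| = 3.9361
Step 4: Proximal objective.
0.5*||prox-x||^2 = 1.2325
lambda*||prox|| = 6.1797
Total = 7.4122


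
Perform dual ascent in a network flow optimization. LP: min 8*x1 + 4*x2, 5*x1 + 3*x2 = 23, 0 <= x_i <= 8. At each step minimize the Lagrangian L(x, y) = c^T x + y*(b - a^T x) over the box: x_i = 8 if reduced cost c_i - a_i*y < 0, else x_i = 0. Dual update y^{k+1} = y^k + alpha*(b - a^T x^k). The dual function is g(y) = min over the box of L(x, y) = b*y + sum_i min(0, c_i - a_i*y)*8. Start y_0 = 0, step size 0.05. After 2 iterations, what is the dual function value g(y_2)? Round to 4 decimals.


Dual ascent for LP: min 8*x1 + 4*x2, 5*x1 + 3*x2 = 23, 0 <= x_i <= 8
Step 1: y^k = 0.0, reduced costs: (8.0, 4.0)
  x^k = (0.0, 0.0), subgradient = b - a^T x = 23.0
  y^{k+1} = 0.0 + 0.05*23.0 = 1.15
Step 2: y^k = 1.15, reduced costs: (2.25, 0.55)
  x^k = (0.0, 0.0), subgradient = b - a^T x = 23.0
  y^{k+1} = 1.15 + 0.05*23.0 = 2.3
Dual objective at y_2 = 2.3: reduced costs (-3.5, -2.9), box minimizer x = (8.0, 8.0)
g(y_2) = b*y + (c1 - a1*y)*x1 + (c2 - a2*y)*x2 = 23*2.3 + (-3.5)*8.0 + (-2.9)*8.0 = 52.9 - 28.0 - 23.2 = 1.7


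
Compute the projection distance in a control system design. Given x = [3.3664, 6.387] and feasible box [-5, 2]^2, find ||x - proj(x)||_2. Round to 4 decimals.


Project each component onto [-5, 2].
clip(3.3664) = 2.0, clip(6.387) = 2.0
Projection = [2.0, 2.0]
Squared diffs: [1.867, 19.2458]
Distance = sqrt(21.1128) = 4.5949


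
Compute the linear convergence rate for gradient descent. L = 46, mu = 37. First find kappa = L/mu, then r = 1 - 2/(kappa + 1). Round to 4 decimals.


Step 1: Compute the condition number.
kappa = L/mu = 46/37 = 1.2432
Step 2: Compute the convergence rate.
r = 1 - 2/(kappa + 1) = 1 - 2*mu/(L + mu) = (L - mu)/(L + mu) = 9/83 = 0.1084


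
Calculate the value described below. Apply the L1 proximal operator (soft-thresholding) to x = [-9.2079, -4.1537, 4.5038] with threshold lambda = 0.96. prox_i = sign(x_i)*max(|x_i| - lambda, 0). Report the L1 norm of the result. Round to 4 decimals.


Soft-thresholding with lambda = 0.96:
prox(-9.2079) = sign(-9.2079)*max(|-9.2079| - 0.96, 0) = -8.2479
prox(-4.1537) = sign(-4.1537)*max(|-4.1537| - 0.96, 0) = -3.1937
prox(4.5038) = sign(4.5038)*max(|4.5038| - 0.96, 0) = 3.5438
prox(x) = [-8.2479, -3.1937, 3.5438]
||prox(x)||_1 = 8.2479 + 3.1937 + 3.5438 = 14.9854


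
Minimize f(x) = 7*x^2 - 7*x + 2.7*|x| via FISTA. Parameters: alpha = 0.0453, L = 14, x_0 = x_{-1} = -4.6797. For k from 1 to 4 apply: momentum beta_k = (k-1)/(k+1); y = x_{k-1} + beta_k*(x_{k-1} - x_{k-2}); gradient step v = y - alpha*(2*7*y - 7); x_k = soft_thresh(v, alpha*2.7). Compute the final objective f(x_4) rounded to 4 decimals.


FISTA on f(x) = 7*x^2 - 7*x + 2.7*|x|
L = 14, alpha = 0.0453
Iteration 1: beta = 0.0, y = -4.6797 + 0.0*(-4.6797 + 4.6797) = -4.6797
  grad(y) = -72.5158, v = y - alpha*grad = -1.3947
  prox(v) = soft_thresh(-1.3947, 0.1223) = -1.2724
Iteration 2: beta = 0.3333, y = -1.2724 + 0.3333*(-1.2724 + 4.6797) = -0.1367
  grad(y) = -8.9133, v = y - alpha*grad = 0.2671
  prox(v) = soft_thresh(0.2671, 0.1223) = 0.1448
Iteration 3: beta = 0.5, y = 0.1448 + 0.5*(0.1448 + 1.2724) = 0.8534
  grad(y) = 4.9477, v = y - alpha*grad = 0.6293
  prox(v) = soft_thresh(0.6293, 0.1223) = 0.507
Iteration 4: beta = 0.6, y = 0.507 + 0.6*(0.507 - 0.1448) = 0.7243
  grad(y) = 3.1398, v = y - alpha*grad = 0.582
  prox(v) = soft_thresh(0.582, 0.1223) = 0.4597
f(x_4) = 7*0.4597^2 - 7*0.4597 + 2.7*|0.4597| = -0.4974


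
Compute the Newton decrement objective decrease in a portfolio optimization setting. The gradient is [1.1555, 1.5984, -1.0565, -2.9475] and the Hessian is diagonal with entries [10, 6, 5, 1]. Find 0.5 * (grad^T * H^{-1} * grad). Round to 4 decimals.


Step 1: H is diagonal, so H^(-1) * g = [0.1156, 0.2664, -0.2113, -2.9475].
Step 2: g^T H^(-1) g = sum_i g_i^2 / H_ii
  = (1.1555)^2/10 + (1.5984)^2/6 + (-1.0565)^2/5 + (-2.9475)^2/1
  = 0.1335 + 0.4258 + 0.2232 + 8.6878 = 9.4703
Step 3: Objective decrease = 0.5 * g^T H^(-1) g = 4.7352


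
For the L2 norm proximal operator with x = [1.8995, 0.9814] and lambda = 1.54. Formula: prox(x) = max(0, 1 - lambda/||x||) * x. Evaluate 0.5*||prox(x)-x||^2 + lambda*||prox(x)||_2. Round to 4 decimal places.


Step 1: Compute ||x||.
||x|| = 2.138
Step 2: Compute scaling factor.
scale = max(0, 1 - 1.54/2.138) = 0.2797
Step 3: prox(x) = [0.5313, 0.2745]
||prox(x)|| = 0.598
Step 4: Proximal objective.
0.5*||prox-x||^2 = 1.1858
lambda*||prox|| = 0.9209
Total = 2.1068


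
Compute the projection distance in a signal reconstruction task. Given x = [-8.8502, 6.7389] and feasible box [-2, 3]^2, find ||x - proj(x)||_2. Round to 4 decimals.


Project each component onto [-2, 3].
clip(-8.8502) = -2.0, clip(6.7389) = 3.0
Projection = [-2.0, 3.0]
Squared diffs: [46.9252, 13.9794]
Distance = sqrt(60.9046) = 7.8041


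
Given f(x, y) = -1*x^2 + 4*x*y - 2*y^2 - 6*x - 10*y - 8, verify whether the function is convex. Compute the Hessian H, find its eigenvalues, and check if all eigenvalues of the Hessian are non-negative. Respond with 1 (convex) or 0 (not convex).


The Hessian of f(x,y) = -1*x^2 + 4*x*y - 2*y^2 - 6*x - 10*y - 8 is:
H = [[-2, 4], [4, -4]]
Trace = -2 - 4 = -6
Determinant = -2*-4 - (4)^2 = -8
Discriminant = (-6)^2 - 4*-8 = 68.0
Eigenvalues: lambda_1 = -7.1231, lambda_2 = 1.1231
The function is not convex.

0


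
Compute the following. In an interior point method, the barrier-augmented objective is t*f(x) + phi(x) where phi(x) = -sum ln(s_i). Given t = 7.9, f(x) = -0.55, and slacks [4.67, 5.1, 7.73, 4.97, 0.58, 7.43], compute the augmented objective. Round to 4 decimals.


Step 1: Compute log-barrier.
ln values: [1.5412, 1.6292, 2.0451, 1.6034, -0.5447, 2.0055]
phi = -(1.5412 + 1.6292 + 2.0451 + 1.6034 - 0.5447 + 2.0055) = -8.2797
Step 2: Compute augmented objective.
t*f(x) = 7.9*-0.55 = -4.345
Total = -4.345 - 8.2797 = -12.6247


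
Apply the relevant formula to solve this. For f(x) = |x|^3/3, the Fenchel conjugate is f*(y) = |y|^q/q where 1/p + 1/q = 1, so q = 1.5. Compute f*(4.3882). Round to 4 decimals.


The conjugate exponent q satisfies 1/p + 1/q = 1.
p = 3, so q = 3/(3 - 1) = 1.5
|y|^q = 4.3882^1.5 = 9.1924
f*(4.3882) = 9.1924 / 1.5 = 6.1283


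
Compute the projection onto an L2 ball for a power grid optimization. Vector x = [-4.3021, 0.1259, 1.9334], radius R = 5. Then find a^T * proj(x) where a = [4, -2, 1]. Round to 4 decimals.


Step 1: Compute ||x|| (intermediates to 6 decimals).
||x|| = sqrt((-4.3021)^2 + 0.1259^2 + 1.9334^2) = 4.718257
Step 2: Project.
Since ||x|| <= R, proj = x (no scaling needed).
proj(x) = [-4.3021, 0.1259, 1.9334]
Step 3: Dot product.
a^T * proj(x) = 4*(-4.3021) - 2*0.1259 + 1*1.9334 = -15.5268


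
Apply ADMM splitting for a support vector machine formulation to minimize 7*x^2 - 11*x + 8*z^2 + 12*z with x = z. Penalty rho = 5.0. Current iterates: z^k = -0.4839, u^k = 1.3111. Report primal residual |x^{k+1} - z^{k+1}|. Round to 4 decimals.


ADMM iteration with rho = 5.0, z^k = -0.4839, u^k = 1.3111
Step 1: x-update.
Minimize 7*x^2 - 11*x + (5.0/2)*(x + 0.4839 + 1.3111)^2
FOC: (2*7 + 5.0)*x = 11 + 5.0*(-0.4839 - 1.3111)
x^{k+1} = 0.1066
Step 2: z-update.
Minimize 8*z^2 + 12*z + (5.0/2)*(0.1066 - z + 1.3111)^2
FOC: (2*8 + 5.0)*z = -12 + 5.0*(0.1066 + 1.3111)
z^{k+1} = -0.2339
Step 3: u-update.
u^{k+1} = 1.3111 + 0.1066 + 0.2339 = 1.6516
Step 4: Primal residual = |0.1066 + 0.2339| = 0.3405


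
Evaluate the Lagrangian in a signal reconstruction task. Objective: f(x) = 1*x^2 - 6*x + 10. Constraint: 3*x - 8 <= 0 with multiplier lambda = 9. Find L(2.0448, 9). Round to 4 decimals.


Step 1: Evaluate f(x).
f(2.0448) = 1*2.0448^2 - 6*2.0448 + 10 = 1.9124
Step 2: Evaluate g(x).
g(2.0448) = 3*2.0448 - 8 = -1.8656
Step 3: Compute Lagrangian.
L = 1.9124 + 9*-1.8656 = -14.878


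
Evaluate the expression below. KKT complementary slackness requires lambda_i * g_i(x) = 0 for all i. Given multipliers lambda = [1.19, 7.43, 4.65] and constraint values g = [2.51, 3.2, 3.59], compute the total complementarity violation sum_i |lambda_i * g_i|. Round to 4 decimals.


KKT complementary slackness check:
lambda_1 * g_1 = 1.19 * 2.51 = 2.9869
lambda_2 * g_2 = 7.43 * 3.2 = 23.776
lambda_3 * g_3 = 4.65 * 3.59 = 16.6935
Total violation = 2.9869 + 23.776 + 16.6935 = 43.4564


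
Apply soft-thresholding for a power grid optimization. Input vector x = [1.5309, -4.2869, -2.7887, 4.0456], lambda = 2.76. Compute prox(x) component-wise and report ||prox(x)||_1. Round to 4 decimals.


Soft-thresholding with lambda = 2.76:
prox(1.5309) = sign(1.5309)*max(|1.5309| - 2.76, 0) = 0.0
prox(-4.2869) = sign(-4.2869)*max(|-4.2869| - 2.76, 0) = -1.5269
prox(-2.7887) = sign(-2.7887)*max(|-2.7887| - 2.76, 0) = -0.0287
prox(4.0456) = sign(4.0456)*max(|4.0456| - 2.76, 0) = 1.2856
prox(x) = [0.0, -1.5269, -0.0287, 1.2856]
||prox(x)||_1 = 0.0 + 1.5269 + 0.0287 + 1.2856 = 2.8412


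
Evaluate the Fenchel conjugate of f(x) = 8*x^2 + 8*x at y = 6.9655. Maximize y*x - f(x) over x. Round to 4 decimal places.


f*(y) = sup_x {y*x - a*x^2 - b*x} = sup_x {(y-b)*x - a*x^2}
FOC: (y - b) - 2a*x = 0 => x* = (y - b)/(2a)
x* = (6.9655 - 8)/(2*8) = -0.0647
f*(6.9655) = (y-b)^2/(4a) = (6.9655 - 8)^2/(4*8)
= 1.0702/32 = 0.0334


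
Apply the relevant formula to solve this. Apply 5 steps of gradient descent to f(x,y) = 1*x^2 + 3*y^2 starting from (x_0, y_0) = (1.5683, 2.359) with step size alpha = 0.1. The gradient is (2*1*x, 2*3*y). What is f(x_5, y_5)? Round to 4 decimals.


Gradient descent on f(x,y) = 1*x^2 + 3*y^2.
Starting point: (1.5683, 2.359), alpha = 0.1
Step 1: grad_x = 2*1*1.5683 = 3.1366, grad_y = 2*3*2.359 = 14.154
  x_1 = 1.5683 - 0.1*3.1366 = 1.2546
  y_1 = 2.359 - 0.1*14.154 = 0.9436
Step 2: grad_x = 2*1*1.2546 = 2.5093, grad_y = 2*3*0.9436 = 5.6616
  x_2 = 1.2546 - 0.1*2.5093 = 1.0037
  y_2 = 0.9436 - 0.1*5.6616 = 0.3774
Step 3: grad_x = 2*1*1.0037 = 2.0074, grad_y = 2*3*0.3774 = 2.2646
  x_3 = 1.0037 - 0.1*2.0074 = 0.803
  y_3 = 0.3774 - 0.1*2.2646 = 0.151
Step 4: grad_x = 2*1*0.803 = 1.6059, grad_y = 2*3*0.151 = 0.9059
  x_4 = 0.803 - 0.1*1.6059 = 0.6424
  y_4 = 0.151 - 0.1*0.9059 = 0.0604
Step 5: grad_x = 2*1*0.6424 = 1.2848, grad_y = 2*3*0.0604 = 0.3623
  x_5 = 0.6424 - 0.1*1.2848 = 0.5139
  y_5 = 0.0604 - 0.1*0.3623 = 0.0242
f(0.5139, 0.0242) = 1*0.5139^2 + 3*0.0242^2 = 0.2658


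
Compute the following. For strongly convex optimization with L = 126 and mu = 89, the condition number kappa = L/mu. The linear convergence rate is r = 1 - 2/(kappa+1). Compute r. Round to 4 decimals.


Step 1: Compute the condition number.
kappa = L/mu = 126/89 = 1.4157
Step 2: Compute the convergence rate.
r = 1 - 2/(kappa + 1) = 1 - 2*mu/(L + mu) = (L - mu)/(L + mu) = 37/215 = 0.1721


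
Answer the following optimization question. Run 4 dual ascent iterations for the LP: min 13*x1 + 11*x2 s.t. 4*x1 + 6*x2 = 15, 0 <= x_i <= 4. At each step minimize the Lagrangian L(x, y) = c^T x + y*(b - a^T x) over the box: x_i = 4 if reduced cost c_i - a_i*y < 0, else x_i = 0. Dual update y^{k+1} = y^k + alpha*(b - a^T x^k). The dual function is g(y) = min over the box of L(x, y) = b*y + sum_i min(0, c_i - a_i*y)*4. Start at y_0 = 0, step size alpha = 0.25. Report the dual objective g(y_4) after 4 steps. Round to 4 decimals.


Dual ascent for LP: min 13*x1 + 11*x2, 4*x1 + 6*x2 = 15, 0 <= x_i <= 4
Step 1: y^k = 0.0, reduced costs: (13.0, 11.0)
  x^k = (0.0, 0.0), subgradient = b - a^T x = 15.0
  y^{k+1} = 0.0 + 0.25*15.0 = 3.75
Step 2: y^k = 3.75, reduced costs: (-2.0, -11.5)
  x^k = (4.0, 4.0), subgradient = b - a^T x = -25.0
  y^{k+1} = 3.75 + 0.25*-25.0 = -2.5
Step 3: y^k = -2.5, reduced costs: (23.0, 26.0)
  x^k = (0.0, 0.0), subgradient = b - a^T x = 15.0
  y^{k+1} = -2.5 + 0.25*15.0 = 1.25
Step 4: y^k = 1.25, reduced costs: (8.0, 3.5)
  x^k = (0.0, 0.0), subgradient = b - a^T x = 15.0
  y^{k+1} = 1.25 + 0.25*15.0 = 5.0
Dual objective at y_4 = 5.0: reduced costs (-7.0, -19.0), box minimizer x = (4.0, 4.0)
g(y_4) = b*y + (c1 - a1*y)*x1 + (c2 - a2*y)*x2 = 15*5.0 + (-7.0)*4.0 + (-19.0)*4.0 = 75.0 - 28.0 - 76.0 = -29.0
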